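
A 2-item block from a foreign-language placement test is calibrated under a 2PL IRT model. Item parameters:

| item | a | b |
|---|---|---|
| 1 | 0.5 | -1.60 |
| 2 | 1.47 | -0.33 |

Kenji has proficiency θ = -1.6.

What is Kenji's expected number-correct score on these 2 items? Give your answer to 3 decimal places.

P(θ) = 1 / (1 + exp(−a(θ − b)))
P_1 = 1/(1+e^{0.0000}) = 0.5000
P_2 = 1/(1+e^{1.8669}) = 0.1339
E[score] = 0.5000 + 0.1339 = 0.6339

0.634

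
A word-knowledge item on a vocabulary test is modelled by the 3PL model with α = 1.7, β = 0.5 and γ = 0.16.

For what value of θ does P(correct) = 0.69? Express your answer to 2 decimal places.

0.82

P(θ) = γ + (1 − γ) · 1 / (1 + exp(−α(θ − β)))
Remove guessing floor: (0.69 − 0.16)/(1 − 0.16) = 0.6310
logit = ln(0.6310/0.3690) = 0.5363
θ = β + logit/(α) = 0.5 + 0.5363/1.7000 = 0.8155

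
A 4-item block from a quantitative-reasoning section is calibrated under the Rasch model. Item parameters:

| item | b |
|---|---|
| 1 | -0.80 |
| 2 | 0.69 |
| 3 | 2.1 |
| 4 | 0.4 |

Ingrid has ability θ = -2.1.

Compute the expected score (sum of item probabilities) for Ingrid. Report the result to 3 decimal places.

P(θ) = 1 / (1 + exp(−(θ − b)))
P_1 = 1/(1+e^{1.3000}) = 0.2142
P_2 = 1/(1+e^{2.7900}) = 0.0579
P_3 = 1/(1+e^{4.2000}) = 0.0148
P_4 = 1/(1+e^{2.5000}) = 0.0759
E[score] = 0.2142 + 0.0579 + 0.0148 + 0.0759 = 0.3627

0.363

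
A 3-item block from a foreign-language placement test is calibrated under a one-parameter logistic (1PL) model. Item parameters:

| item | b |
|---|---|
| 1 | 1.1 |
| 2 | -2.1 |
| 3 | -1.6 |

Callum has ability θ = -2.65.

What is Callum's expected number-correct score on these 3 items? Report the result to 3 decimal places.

0.648

P(θ) = 1 / (1 + exp(−(θ − b)))
P_1 = 1/(1+e^{3.7500}) = 0.0230
P_2 = 1/(1+e^{0.5500}) = 0.3659
P_3 = 1/(1+e^{1.0500}) = 0.2592
E[score] = 0.0230 + 0.3659 + 0.2592 = 0.6481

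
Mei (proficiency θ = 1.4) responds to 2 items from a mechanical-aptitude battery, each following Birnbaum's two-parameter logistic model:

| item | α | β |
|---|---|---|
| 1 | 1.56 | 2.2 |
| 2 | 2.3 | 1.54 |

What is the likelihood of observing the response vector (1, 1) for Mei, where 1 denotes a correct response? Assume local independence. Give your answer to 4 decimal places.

0.0937

P(θ) = 1 / (1 + exp(−α(θ − β)))
P_1 = 1/(1+e^{1.2480}) = 0.2230
P_2 = 1/(1+e^{0.3220}) = 0.4202
L = P_1 × P_2 = 0.2230 × 0.4202 = 0.09372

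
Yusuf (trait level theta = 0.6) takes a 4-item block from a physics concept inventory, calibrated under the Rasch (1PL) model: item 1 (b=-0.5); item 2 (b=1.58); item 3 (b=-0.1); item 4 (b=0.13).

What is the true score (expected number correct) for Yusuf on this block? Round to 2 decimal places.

P(theta) = 1 / (1 + exp(−(theta − b)))
P_1 = 1/(1+e^{-1.1000}) = 0.7503
P_2 = 1/(1+e^{0.9800}) = 0.2729
P_3 = 1/(1+e^{-0.7000}) = 0.6682
P_4 = 1/(1+e^{-0.4700}) = 0.6154
E[score] = 0.7503 + 0.2729 + 0.6682 + 0.6154 = 2.3067

2.31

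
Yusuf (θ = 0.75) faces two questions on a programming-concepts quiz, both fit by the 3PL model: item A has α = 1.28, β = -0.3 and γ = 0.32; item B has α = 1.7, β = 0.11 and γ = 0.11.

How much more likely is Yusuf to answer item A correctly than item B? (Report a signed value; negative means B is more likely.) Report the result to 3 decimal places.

0.084

P(θ) = γ + (1 − γ) · 1 / (1 + exp(−α(θ − β)))
P_A = 0.8593
P_B = 0.7757
P_A − P_B = 0.0836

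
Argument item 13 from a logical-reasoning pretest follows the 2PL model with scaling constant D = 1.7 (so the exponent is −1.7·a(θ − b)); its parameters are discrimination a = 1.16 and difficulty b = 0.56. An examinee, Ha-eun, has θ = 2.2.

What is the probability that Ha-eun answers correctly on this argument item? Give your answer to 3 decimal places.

P(θ) = 1 / (1 + exp(−D·a(θ − b)))
Exponent: 1.7 × 1.16 × (2.2 − 0.56) = 3.2341
1/(1 + e^{-3.2341}) = 0.9621
P = 0.9621

0.962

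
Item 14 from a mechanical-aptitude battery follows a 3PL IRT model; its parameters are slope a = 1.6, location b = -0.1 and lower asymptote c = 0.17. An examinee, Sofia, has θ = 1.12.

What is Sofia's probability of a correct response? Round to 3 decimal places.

0.897

P(θ) = c + (1 − c) · 1 / (1 + exp(−a(θ − b)))
Exponent: 1.6 × (1.12 − (-0.1)) = 1.9520
1/(1 + e^{-1.9520}) = 0.8757
P = 0.17 + 0.83 × 0.8757 = 0.8968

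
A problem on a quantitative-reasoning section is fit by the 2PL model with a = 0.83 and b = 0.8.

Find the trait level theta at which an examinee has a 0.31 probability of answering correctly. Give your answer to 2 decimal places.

-0.16

P(theta) = 1 / (1 + exp(−a(theta − b)))
logit = ln(0.3100/0.6900) = -0.8001
theta = b + logit/(a) = 0.8 + (-0.8001)/0.8300 = -0.1640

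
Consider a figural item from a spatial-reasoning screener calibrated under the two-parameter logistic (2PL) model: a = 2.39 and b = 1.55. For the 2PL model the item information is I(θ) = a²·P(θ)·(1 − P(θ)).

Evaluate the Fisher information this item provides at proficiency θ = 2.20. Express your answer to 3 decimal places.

P = 1/(1+e^{-1.5535}) = 0.8254
P(1−P) = 0.8254 × 0.1746 = 0.1441
I = a² × P(1−P) = 2.39² × 0.1441 = 0.82313

0.823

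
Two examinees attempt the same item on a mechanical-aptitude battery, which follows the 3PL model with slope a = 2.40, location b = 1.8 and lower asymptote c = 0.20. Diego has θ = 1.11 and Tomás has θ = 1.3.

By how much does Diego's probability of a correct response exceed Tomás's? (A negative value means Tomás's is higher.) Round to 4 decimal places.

-0.0569

P(θ) = c + (1 − c) · 1 / (1 + exp(−a(θ − b)))
P(Diego) = 0.3282  [exponent -1.6560]
P(Tomás) = 0.3852  [exponent -1.2000]
Difference = 0.3282 − 0.3852 = -0.0569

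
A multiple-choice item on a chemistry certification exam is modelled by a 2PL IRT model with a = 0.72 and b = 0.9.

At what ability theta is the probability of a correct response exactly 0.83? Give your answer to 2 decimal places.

3.10

P(theta) = 1 / (1 + exp(−a(theta − b)))
logit = ln(0.8300/0.1700) = 1.5856
theta = b + logit/(a) = 0.9 + 1.5856/0.7200 = 3.1023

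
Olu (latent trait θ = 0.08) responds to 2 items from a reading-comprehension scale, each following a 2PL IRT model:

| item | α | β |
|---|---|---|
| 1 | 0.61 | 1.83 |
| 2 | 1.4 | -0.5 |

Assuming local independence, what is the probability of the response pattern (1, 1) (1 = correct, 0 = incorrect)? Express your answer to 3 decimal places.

P(θ) = 1 / (1 + exp(−α(θ − β)))
P_1 = 1/(1+e^{1.0675}) = 0.2559
P_2 = 1/(1+e^{-0.8120}) = 0.6925
L = P_1 × P_2 = 0.2559 × 0.6925 = 0.17721

0.177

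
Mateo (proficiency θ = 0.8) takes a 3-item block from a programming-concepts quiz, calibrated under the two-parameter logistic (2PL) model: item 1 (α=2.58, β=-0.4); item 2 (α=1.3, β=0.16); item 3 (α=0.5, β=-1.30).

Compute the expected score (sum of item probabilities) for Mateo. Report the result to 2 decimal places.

P(θ) = 1 / (1 + exp(−α(θ − β)))
P_1 = 1/(1+e^{-3.0960}) = 0.9567
P_2 = 1/(1+e^{-0.8320}) = 0.6968
P_3 = 1/(1+e^{-1.0500}) = 0.7408
E[score] = 0.9567 + 0.6968 + 0.7408 = 2.3943

2.39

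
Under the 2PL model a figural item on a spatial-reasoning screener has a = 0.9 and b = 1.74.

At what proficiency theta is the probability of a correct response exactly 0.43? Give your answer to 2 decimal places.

P(theta) = 1 / (1 + exp(−a(theta − b)))
logit = ln(0.4300/0.5700) = -0.2819
theta = b + logit/(a) = 1.74 + (-0.2819)/0.9000 = 1.4268

1.43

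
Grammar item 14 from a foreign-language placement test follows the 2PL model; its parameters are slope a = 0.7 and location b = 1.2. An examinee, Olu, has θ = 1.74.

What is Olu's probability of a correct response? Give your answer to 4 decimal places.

0.5934

P(θ) = 1 / (1 + exp(−a(θ − b)))
Exponent: 0.7 × (1.74 − 1.2) = 0.3780
1/(1 + e^{-0.3780}) = 0.5934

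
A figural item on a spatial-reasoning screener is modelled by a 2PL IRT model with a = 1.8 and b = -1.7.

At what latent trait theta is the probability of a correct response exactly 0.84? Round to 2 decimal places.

-0.78

P(theta) = 1 / (1 + exp(−a(theta − b)))
logit = ln(0.8400/0.1600) = 1.6582
theta = b + logit/(a) = -1.7 + 1.6582/1.8000 = -0.7788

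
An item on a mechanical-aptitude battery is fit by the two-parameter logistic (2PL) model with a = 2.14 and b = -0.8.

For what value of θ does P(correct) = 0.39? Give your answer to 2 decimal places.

P(θ) = 1 / (1 + exp(−a(θ − b)))
logit = ln(0.3900/0.6100) = -0.4473
θ = b + logit/(a) = -0.8 + (-0.4473)/2.1400 = -1.0090

-1.01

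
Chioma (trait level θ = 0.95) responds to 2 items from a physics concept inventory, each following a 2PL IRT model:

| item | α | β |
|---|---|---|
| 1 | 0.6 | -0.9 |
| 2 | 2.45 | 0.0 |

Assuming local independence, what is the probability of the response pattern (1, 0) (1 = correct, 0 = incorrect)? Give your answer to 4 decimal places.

P(θ) = 1 / (1 + exp(−α(θ − β)))
P_1 = 1/(1+e^{-1.1100}) = 0.7521
P_2 = 1/(1+e^{-2.3275}) = 0.9111
L = P_1 × (1−P_2) = 0.7521 × 0.0889 = 0.06684

0.0668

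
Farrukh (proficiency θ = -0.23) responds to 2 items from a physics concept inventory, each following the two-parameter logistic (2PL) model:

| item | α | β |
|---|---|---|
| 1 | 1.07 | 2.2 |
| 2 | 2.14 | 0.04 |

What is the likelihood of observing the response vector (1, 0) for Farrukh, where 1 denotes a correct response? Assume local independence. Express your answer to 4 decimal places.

0.0443

P(θ) = 1 / (1 + exp(−α(θ − β)))
P_1 = 1/(1+e^{2.6001}) = 0.0691
P_2 = 1/(1+e^{0.5778}) = 0.3594
L = P_1 × (1−P_2) = 0.0691 × 0.6406 = 0.04428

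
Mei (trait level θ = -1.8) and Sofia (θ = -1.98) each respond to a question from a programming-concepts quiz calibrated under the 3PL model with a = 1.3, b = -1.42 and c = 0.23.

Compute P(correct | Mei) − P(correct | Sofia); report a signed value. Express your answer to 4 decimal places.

P(θ) = c + (1 − c) · 1 / (1 + exp(−a(θ − b)))
P(Mei) = 0.5218  [exponent -0.4940]
P(Sofia) = 0.4807  [exponent -0.7280]
Difference = 0.5218 − 0.4807 = 0.0411

0.0411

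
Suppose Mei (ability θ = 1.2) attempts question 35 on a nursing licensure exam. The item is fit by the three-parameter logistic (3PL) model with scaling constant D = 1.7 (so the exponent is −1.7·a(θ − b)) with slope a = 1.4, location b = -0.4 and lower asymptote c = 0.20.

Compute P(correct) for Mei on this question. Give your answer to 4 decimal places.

P(θ) = c + (1 − c) · 1 / (1 + exp(−D·a(θ − b)))
Exponent: 1.7 × 1.4 × (1.2 − (-0.4)) = 3.8080
1/(1 + e^{-3.8080}) = 0.9783
P = 0.20 + 0.80 × 0.9783 = 0.9826

0.9826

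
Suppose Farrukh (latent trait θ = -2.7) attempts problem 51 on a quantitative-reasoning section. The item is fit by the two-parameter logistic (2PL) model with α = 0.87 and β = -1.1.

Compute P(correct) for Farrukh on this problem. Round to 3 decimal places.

P(θ) = 1 / (1 + exp(−α(θ − β)))
Exponent: 0.87 × (-2.7 − (-1.1)) = -1.3920
1/(1 + e^{1.3920}) = 0.1991

0.199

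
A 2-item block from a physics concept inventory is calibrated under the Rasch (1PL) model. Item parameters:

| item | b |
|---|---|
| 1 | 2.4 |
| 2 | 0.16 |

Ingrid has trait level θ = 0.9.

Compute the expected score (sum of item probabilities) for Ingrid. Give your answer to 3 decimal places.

P(θ) = 1 / (1 + exp(−(θ − b)))
P_1 = 1/(1+e^{1.5000}) = 0.1824
P_2 = 1/(1+e^{-0.7400}) = 0.6770
E[score] = 0.1824 + 0.6770 = 0.8594

0.859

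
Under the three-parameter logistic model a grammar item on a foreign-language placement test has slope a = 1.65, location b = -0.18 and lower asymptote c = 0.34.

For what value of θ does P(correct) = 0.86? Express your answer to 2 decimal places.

0.62

P(θ) = c + (1 − c) · 1 / (1 + exp(−a(θ − b)))
Remove guessing floor: (0.86 − 0.34)/(1 − 0.34) = 0.7879
logit = ln(0.7879/0.2121) = 1.3122
θ = b + logit/(a) = -0.18 + 1.3122/1.6500 = 0.6153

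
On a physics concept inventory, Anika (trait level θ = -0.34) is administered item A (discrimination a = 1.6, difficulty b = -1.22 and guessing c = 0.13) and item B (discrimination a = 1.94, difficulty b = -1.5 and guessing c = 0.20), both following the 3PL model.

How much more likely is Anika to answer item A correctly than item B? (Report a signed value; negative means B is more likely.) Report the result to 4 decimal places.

-0.0947

P(θ) = c + (1 − c) · 1 / (1 + exp(−a(θ − b)))
P_A = 0.8290
P_B = 0.9237
P_A − P_B = -0.0947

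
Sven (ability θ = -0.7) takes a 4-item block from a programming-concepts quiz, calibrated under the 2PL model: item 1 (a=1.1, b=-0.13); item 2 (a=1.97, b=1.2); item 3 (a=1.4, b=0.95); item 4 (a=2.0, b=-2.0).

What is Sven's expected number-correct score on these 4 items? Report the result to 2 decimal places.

P(θ) = 1 / (1 + exp(−a(θ − b)))
P_1 = 1/(1+e^{0.6270}) = 0.3482
P_2 = 1/(1+e^{3.7430}) = 0.0231
P_3 = 1/(1+e^{2.3100}) = 0.0903
P_4 = 1/(1+e^{-2.6000}) = 0.9309
E[score] = 0.3482 + 0.0231 + 0.0903 + 0.9309 = 1.3925

1.39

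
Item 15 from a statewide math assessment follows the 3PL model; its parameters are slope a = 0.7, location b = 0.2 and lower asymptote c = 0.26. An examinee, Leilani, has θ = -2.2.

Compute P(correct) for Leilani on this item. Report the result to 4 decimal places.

P(θ) = c + (1 − c) · 1 / (1 + exp(−a(θ − b)))
Exponent: 0.7 × (-2.2 − 0.2) = -1.6800
1/(1 + e^{1.6800}) = 0.1571
P = 0.26 + 0.74 × 0.1571 = 0.3763

0.3763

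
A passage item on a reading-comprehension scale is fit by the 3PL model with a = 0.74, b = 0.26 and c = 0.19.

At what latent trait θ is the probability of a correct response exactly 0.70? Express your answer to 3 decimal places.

P(θ) = c + (1 − c) · 1 / (1 + exp(−a(θ − b)))
Remove guessing floor: (0.70 − 0.19)/(1 − 0.19) = 0.6296
logit = ln(0.6296/0.3704) = 0.5306
θ = b + logit/(a) = 0.26 + 0.5306/0.7400 = 0.9771

0.977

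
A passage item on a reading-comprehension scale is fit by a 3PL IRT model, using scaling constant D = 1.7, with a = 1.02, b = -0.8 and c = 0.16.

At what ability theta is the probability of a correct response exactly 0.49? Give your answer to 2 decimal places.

-1.05

P(theta) = c + (1 − c) · 1 / (1 + exp(−D·a(theta − b)))
Remove guessing floor: (0.49 − 0.16)/(1 − 0.16) = 0.3929
logit = ln(0.3929/0.6071) = -0.4353
theta = b + logit/(1.7·a) = -0.8 + (-0.4353)/1.7340 = -1.0510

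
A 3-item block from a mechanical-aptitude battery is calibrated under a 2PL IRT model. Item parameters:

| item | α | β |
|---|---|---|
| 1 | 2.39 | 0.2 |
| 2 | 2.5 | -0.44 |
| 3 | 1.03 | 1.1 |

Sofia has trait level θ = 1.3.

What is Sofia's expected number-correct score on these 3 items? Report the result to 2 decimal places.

P(θ) = 1 / (1 + exp(−α(θ − β)))
P_1 = 1/(1+e^{-2.6290}) = 0.9327
P_2 = 1/(1+e^{-4.3500}) = 0.9873
P_3 = 1/(1+e^{-0.2060}) = 0.5513
E[score] = 0.9327 + 0.9873 + 0.5513 = 2.4713

2.47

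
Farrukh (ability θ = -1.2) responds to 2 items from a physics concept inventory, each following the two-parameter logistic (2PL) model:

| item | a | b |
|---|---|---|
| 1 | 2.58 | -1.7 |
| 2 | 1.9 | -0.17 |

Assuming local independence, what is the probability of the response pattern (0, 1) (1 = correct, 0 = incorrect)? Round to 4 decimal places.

0.0267

P(θ) = 1 / (1 + exp(−a(θ − b)))
P_1 = 1/(1+e^{-1.2900}) = 0.7841
P_2 = 1/(1+e^{1.9570}) = 0.1238
L = (1−P_1) × P_2 = 0.2159 × 0.1238 = 0.02672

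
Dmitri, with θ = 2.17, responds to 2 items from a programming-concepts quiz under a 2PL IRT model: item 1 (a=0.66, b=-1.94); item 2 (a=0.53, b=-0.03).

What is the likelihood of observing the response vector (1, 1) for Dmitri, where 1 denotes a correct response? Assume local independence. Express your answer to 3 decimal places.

P(θ) = 1 / (1 + exp(−a(θ − b)))
P_1 = 1/(1+e^{-2.7126}) = 0.9378
P_2 = 1/(1+e^{-1.1660}) = 0.7624
L = P_1 × P_2 = 0.9378 × 0.7624 = 0.71497

0.715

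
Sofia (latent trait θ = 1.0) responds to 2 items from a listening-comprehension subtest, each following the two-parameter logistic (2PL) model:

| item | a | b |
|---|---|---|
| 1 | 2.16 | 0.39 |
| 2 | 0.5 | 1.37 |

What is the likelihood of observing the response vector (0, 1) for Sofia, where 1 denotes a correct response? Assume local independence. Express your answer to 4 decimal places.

P(θ) = 1 / (1 + exp(−a(θ − b)))
P_1 = 1/(1+e^{-1.3176}) = 0.7888
P_2 = 1/(1+e^{0.1850}) = 0.4539
L = (1−P_1) × P_2 = 0.2112 × 0.4539 = 0.09587

0.0959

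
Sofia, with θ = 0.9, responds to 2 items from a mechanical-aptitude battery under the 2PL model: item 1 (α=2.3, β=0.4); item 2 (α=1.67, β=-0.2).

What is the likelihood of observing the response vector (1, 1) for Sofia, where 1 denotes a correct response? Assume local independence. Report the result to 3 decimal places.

0.655

P(θ) = 1 / (1 + exp(−α(θ − β)))
P_1 = 1/(1+e^{-1.1500}) = 0.7595
P_2 = 1/(1+e^{-1.8370}) = 0.8626
L = P_1 × P_2 = 0.7595 × 0.8626 = 0.65515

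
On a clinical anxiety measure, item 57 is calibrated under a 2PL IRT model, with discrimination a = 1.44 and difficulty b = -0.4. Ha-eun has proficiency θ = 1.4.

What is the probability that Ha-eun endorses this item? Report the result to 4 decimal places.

P(θ) = 1 / (1 + exp(−a(θ − b)))
Exponent: 1.44 × (1.4 − (-0.4)) = 2.5920
1/(1 + e^{-2.5920}) = 0.9303

0.9303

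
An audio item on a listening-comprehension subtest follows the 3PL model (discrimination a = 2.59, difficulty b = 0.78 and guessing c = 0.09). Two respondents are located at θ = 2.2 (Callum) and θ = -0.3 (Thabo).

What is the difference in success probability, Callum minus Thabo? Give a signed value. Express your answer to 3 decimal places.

P(θ) = c + (1 − c) · 1 / (1 + exp(−a(θ − b)))
P(Callum) = 0.9776  [exponent 3.6778]
P(Thabo) = 0.1423  [exponent -2.7972]
Difference = 0.9776 − 0.1423 = 0.8353

0.835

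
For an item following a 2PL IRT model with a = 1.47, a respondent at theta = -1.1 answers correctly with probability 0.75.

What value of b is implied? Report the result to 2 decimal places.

P(theta) = 1 / (1 + exp(−a(theta − b)))
logit(0.75) = ln(0.75/0.25) = 1.0986
b = theta − logit/(a) = -1.1 − 1.0986/1.4700 = -1.8474

-1.85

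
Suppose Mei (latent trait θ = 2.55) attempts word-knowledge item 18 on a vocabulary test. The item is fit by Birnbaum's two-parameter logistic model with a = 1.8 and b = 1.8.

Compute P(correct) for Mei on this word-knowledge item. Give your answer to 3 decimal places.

0.794

P(θ) = 1 / (1 + exp(−a(θ − b)))
Exponent: 1.8 × (2.55 − 1.8) = 1.3500
1/(1 + e^{-1.3500}) = 0.7941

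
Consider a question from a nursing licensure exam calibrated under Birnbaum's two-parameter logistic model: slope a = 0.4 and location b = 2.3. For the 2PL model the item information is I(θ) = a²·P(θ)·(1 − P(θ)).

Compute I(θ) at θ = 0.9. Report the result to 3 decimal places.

P = 1/(1+e^{0.5600}) = 0.3635
P(1−P) = 0.3635 × 0.6365 = 0.2314
I = a² × P(1−P) = 0.4² × 0.2314 = 0.03702

0.037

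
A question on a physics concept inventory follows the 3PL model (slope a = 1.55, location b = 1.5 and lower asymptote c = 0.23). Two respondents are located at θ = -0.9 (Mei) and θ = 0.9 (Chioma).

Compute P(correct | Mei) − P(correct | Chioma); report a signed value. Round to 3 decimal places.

-0.200

P(θ) = c + (1 − c) · 1 / (1 + exp(−a(θ − b)))
P(Mei) = 0.2482  [exponent -3.7200]
P(Chioma) = 0.4479  [exponent -0.9300]
Difference = 0.2482 − 0.4479 = -0.1996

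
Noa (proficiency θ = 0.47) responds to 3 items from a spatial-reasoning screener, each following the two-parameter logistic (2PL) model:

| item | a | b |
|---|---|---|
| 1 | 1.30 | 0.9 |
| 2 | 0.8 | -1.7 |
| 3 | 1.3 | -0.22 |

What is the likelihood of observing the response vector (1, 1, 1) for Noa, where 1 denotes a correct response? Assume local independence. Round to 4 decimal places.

0.2197

P(θ) = 1 / (1 + exp(−a(θ − b)))
P_1 = 1/(1+e^{0.5590}) = 0.3638
P_2 = 1/(1+e^{-1.7360}) = 0.8502
P_3 = 1/(1+e^{-0.8970}) = 0.7103
L = P_1 × P_2 × P_3 = 0.3638 × 0.8502 × 0.7103 = 0.21969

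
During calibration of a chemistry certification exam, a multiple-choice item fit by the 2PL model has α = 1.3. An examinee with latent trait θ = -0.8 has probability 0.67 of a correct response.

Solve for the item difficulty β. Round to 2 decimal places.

P(θ) = 1 / (1 + exp(−α(θ − β)))
logit(0.67) = ln(0.67/0.33) = 0.7082
β = θ − logit/(α) = -0.8 − 0.7082/1.3000 = -1.3448

-1.34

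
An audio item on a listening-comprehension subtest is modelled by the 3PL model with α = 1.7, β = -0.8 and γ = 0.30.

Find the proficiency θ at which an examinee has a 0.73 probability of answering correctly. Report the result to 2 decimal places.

P(θ) = γ + (1 − γ) · 1 / (1 + exp(−α(θ − β)))
Remove guessing floor: (0.73 − 0.30)/(1 − 0.30) = 0.6143
logit = ln(0.6143/0.3857) = 0.4654
θ = β + logit/(α) = -0.8 + 0.4654/1.7000 = -0.5263

-0.53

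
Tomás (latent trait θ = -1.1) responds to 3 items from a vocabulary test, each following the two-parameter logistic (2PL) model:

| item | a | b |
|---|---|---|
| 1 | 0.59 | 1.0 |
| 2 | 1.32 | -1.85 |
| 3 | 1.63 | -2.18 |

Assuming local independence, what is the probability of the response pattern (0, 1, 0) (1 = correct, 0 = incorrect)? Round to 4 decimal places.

0.0830

P(θ) = 1 / (1 + exp(−a(θ − b)))
P_1 = 1/(1+e^{1.2390}) = 0.2246
P_2 = 1/(1+e^{-0.9900}) = 0.7291
P_3 = 1/(1+e^{-1.7604}) = 0.8533
L = (1−P_1) × P_2 × (1−P_3) = 0.7754 × 0.7291 × 0.1467 = 0.08296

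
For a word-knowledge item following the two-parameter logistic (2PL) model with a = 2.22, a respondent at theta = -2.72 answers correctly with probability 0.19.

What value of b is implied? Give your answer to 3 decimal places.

-2.067

P(theta) = 1 / (1 + exp(−a(theta − b)))
logit(0.19) = ln(0.19/0.81) = -1.4500
b = theta − logit/(a) = -2.72 − (-1.4500)/2.2200 = -2.0668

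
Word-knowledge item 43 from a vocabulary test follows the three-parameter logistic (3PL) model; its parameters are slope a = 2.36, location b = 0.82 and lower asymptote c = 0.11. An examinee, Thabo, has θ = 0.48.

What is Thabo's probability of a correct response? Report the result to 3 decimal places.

0.385

P(θ) = c + (1 − c) · 1 / (1 + exp(−a(θ − b)))
Exponent: 2.36 × (0.48 − 0.82) = -0.8024
1/(1 + e^{0.8024}) = 0.3095
P = 0.11 + 0.89 × 0.3095 = 0.3855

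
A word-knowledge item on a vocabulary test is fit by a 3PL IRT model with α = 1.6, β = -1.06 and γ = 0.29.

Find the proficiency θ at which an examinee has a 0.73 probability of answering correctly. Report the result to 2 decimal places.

-0.75

P(θ) = γ + (1 − γ) · 1 / (1 + exp(−α(θ − β)))
Remove guessing floor: (0.73 − 0.29)/(1 − 0.29) = 0.6197
logit = ln(0.6197/0.3803) = 0.4884
θ = β + logit/(α) = -1.06 + 0.4884/1.6000 = -0.7548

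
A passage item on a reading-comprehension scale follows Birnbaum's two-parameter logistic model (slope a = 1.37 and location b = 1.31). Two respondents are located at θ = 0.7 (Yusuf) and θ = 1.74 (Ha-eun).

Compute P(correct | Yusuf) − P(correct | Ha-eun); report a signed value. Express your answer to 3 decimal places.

P(θ) = 1 / (1 + exp(−a(θ − b)))
P(Yusuf) = 0.3024  [exponent -0.8357]
P(Ha-eun) = 0.6432  [exponent 0.5891]
Difference = 0.3024 − 0.6432 = -0.3407

-0.341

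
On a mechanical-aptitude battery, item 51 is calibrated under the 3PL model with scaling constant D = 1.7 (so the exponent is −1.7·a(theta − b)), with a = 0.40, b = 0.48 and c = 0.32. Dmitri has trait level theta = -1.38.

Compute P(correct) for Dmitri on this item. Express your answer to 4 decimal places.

0.4697

P(theta) = c + (1 − c) · 1 / (1 + exp(−D·a(theta − b)))
Exponent: 1.7 × 0.40 × (-1.38 − 0.48) = -1.2648
1/(1 + e^{1.2648}) = 0.2201
P = 0.32 + 0.68 × 0.2201 = 0.4697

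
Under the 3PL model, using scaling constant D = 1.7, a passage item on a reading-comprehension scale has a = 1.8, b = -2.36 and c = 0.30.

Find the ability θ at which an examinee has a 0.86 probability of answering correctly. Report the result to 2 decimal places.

P(θ) = c + (1 − c) · 1 / (1 + exp(−D·a(θ − b)))
Remove guessing floor: (0.86 − 0.30)/(1 − 0.30) = 0.8000
logit = ln(0.8000/0.2000) = 1.3863
θ = b + logit/(1.7·a) = -2.36 + 1.3863/3.0600 = -1.9070

-1.91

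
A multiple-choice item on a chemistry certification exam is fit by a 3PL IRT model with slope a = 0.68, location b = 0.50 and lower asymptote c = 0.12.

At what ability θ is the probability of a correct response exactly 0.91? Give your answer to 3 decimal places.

3.694

P(θ) = c + (1 − c) · 1 / (1 + exp(−a(θ − b)))
Remove guessing floor: (0.91 − 0.12)/(1 − 0.12) = 0.8977
logit = ln(0.8977/0.1023) = 2.1722
θ = b + logit/(a) = 0.50 + 2.1722/0.6800 = 3.6944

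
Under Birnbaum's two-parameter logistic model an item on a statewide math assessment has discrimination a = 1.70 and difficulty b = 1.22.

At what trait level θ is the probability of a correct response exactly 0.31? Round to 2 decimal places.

P(θ) = 1 / (1 + exp(−a(θ − b)))
logit = ln(0.3100/0.6900) = -0.8001
θ = b + logit/(a) = 1.22 + (-0.8001)/1.7000 = 0.7493

0.75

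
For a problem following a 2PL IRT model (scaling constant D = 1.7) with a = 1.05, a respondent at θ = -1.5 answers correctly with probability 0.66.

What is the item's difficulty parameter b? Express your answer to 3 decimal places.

-1.872

P(θ) = 1 / (1 + exp(−D·a(θ − b)))
logit(0.66) = ln(0.66/0.34) = 0.6633
b = θ − logit/(1.7·a) = -1.5 − 0.6633/1.7850 = -1.8716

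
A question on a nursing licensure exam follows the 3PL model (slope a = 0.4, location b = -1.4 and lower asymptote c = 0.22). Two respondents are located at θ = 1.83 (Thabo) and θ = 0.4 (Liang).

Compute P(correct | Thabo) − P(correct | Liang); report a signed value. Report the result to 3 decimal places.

P(θ) = c + (1 − c) · 1 / (1 + exp(−a(θ − b)))
P(Thabo) = 0.8319  [exponent 1.2920]
P(Liang) = 0.7446  [exponent 0.7200]
Difference = 0.8319 − 0.7446 = 0.0873

0.087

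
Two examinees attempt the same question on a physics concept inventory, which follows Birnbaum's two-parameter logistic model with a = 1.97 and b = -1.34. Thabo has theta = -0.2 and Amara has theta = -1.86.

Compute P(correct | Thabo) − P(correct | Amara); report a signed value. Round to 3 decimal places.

P(theta) = 1 / (1 + exp(−a(theta − b)))
P(Thabo) = 0.9043  [exponent 2.2458]
P(Amara) = 0.2642  [exponent -1.0244]
Difference = 0.9043 − 0.2642 = 0.6401

0.640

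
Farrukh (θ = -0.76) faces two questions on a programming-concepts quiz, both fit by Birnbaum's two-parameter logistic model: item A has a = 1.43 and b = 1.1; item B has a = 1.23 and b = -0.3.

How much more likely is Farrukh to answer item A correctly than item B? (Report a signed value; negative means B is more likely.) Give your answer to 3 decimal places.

-0.297

P(θ) = 1 / (1 + exp(−a(θ − b)))
P_A = 0.0654
P_B = 0.3622
P_A − P_B = -0.2968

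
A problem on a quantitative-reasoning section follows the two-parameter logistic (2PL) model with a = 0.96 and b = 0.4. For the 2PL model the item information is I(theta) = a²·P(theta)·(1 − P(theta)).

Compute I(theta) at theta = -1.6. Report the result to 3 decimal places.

P = 1/(1+e^{1.9200}) = 0.1279
P(1−P) = 0.1279 × 0.8721 = 0.1115
I = a² × P(1−P) = 0.96² × 0.1115 = 0.10277

0.103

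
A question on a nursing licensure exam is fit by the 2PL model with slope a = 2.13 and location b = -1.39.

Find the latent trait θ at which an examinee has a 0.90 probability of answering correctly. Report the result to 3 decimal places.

-0.358

P(θ) = 1 / (1 + exp(−a(θ − b)))
logit = ln(0.9000/0.1000) = 2.1972
θ = b + logit/(a) = -1.39 + 2.1972/2.1300 = -0.3584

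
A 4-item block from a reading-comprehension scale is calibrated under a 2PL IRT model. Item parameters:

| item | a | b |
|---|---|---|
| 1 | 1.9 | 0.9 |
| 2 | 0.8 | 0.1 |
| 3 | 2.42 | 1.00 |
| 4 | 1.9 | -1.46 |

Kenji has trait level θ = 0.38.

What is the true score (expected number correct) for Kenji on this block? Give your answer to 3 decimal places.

P(θ) = 1 / (1 + exp(−a(θ − b)))
P_1 = 1/(1+e^{0.9880}) = 0.2713
P_2 = 1/(1+e^{-0.2240}) = 0.5558
P_3 = 1/(1+e^{1.5004}) = 0.1824
P_4 = 1/(1+e^{-3.4960}) = 0.9706
E[score] = 0.2713 + 0.5558 + 0.1824 + 0.9706 = 1.9800

1.980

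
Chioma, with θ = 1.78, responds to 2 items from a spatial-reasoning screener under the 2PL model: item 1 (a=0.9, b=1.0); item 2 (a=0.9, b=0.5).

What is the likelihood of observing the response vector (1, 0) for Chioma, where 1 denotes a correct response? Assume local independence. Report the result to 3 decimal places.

0.161

P(θ) = 1 / (1 + exp(−a(θ − b)))
P_1 = 1/(1+e^{-0.7020}) = 0.6686
P_2 = 1/(1+e^{-1.1520}) = 0.7599
L = P_1 × (1−P_2) = 0.6686 × 0.2401 = 0.16055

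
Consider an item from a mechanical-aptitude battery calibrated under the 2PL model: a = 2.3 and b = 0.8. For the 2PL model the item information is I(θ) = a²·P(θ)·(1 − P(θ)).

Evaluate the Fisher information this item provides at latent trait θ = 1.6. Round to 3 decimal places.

0.626

P = 1/(1+e^{-1.8400}) = 0.8629
P(1−P) = 0.8629 × 0.1371 = 0.1183
I = a² × P(1−P) = 2.3² × 0.1183 = 0.62564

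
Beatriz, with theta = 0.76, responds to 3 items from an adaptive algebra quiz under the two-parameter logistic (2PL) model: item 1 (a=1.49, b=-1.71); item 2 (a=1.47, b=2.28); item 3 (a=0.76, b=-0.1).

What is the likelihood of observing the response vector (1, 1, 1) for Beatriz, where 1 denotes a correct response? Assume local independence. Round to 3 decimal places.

0.062

P(theta) = 1 / (1 + exp(−a(theta − b)))
P_1 = 1/(1+e^{-3.6803}) = 0.9754
P_2 = 1/(1+e^{2.2344}) = 0.0967
P_3 = 1/(1+e^{-0.6536}) = 0.6578
L = P_1 × P_2 × P_3 = 0.9754 × 0.0967 × 0.6578 = 0.06205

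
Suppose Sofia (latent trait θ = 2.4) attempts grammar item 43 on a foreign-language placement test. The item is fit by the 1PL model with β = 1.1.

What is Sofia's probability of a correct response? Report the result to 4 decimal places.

P(θ) = 1 / (1 + exp(−(θ − β)))
Exponent: (2.4 − 1.1) = 1.3000
1/(1 + e^{-1.3000}) = 0.7858
P = 0.7858

0.7858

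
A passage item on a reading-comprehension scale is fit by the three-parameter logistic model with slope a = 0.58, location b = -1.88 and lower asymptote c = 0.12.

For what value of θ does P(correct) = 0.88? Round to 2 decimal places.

1.30

P(θ) = c + (1 − c) · 1 / (1 + exp(−a(θ − b)))
Remove guessing floor: (0.88 − 0.12)/(1 − 0.12) = 0.8636
logit = ln(0.8636/0.1364) = 1.8458
θ = b + logit/(a) = -1.88 + 1.8458/0.5800 = 1.3025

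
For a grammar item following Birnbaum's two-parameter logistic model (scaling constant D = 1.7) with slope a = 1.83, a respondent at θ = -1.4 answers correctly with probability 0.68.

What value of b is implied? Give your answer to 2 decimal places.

-1.64

P(θ) = 1 / (1 + exp(−D·a(θ − b)))
logit(0.68) = ln(0.68/0.32) = 0.7538
b = θ − logit/(1.7·a) = -1.4 − 0.7538/3.1110 = -1.6423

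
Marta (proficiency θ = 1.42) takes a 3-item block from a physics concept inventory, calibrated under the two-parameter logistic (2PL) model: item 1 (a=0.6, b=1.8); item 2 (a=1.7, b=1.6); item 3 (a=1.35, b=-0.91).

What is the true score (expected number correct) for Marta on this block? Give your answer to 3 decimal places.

1.826

P(θ) = 1 / (1 + exp(−a(θ − b)))
P_1 = 1/(1+e^{0.2280}) = 0.4432
P_2 = 1/(1+e^{0.3060}) = 0.4241
P_3 = 1/(1+e^{-3.1455}) = 0.9587
E[score] = 0.4432 + 0.4241 + 0.9587 = 1.8261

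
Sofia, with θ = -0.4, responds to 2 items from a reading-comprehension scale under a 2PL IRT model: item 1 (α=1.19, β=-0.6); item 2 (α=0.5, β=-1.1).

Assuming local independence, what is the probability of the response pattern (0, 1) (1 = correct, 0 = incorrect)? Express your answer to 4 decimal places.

P(θ) = 1 / (1 + exp(−α(θ − β)))
P_1 = 1/(1+e^{-0.2380}) = 0.5592
P_2 = 1/(1+e^{-0.3500}) = 0.5866
L = (1−P_1) × P_2 = 0.4408 × 0.5866 = 0.25857

0.2586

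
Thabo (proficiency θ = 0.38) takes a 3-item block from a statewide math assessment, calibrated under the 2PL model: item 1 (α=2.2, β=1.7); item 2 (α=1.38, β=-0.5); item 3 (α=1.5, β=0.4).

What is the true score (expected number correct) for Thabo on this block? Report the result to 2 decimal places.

P(θ) = 1 / (1 + exp(−α(θ − β)))
P_1 = 1/(1+e^{2.9040}) = 0.0520
P_2 = 1/(1+e^{-1.2144}) = 0.7711
P_3 = 1/(1+e^{0.0300}) = 0.4925
E[score] = 0.0520 + 0.7711 + 0.4925 = 1.3155

1.32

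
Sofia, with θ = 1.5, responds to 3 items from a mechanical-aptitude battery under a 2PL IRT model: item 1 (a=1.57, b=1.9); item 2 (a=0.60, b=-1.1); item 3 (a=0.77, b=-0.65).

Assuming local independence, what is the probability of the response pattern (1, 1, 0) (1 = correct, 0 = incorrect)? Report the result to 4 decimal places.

P(θ) = 1 / (1 + exp(−a(θ − b)))
P_1 = 1/(1+e^{0.6280}) = 0.3480
P_2 = 1/(1+e^{-1.5600}) = 0.8264
P_3 = 1/(1+e^{-1.6555}) = 0.8396
L = P_1 × P_2 × (1−P_3) = 0.3480 × 0.8264 × 0.1604 = 0.04611

0.0461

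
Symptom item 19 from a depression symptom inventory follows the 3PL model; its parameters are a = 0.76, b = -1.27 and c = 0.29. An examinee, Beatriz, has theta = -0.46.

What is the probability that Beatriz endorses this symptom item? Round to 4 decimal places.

0.7509

P(theta) = c + (1 − c) · 1 / (1 + exp(−a(theta − b)))
Exponent: 0.76 × (-0.46 − (-1.27)) = 0.6156
1/(1 + e^{-0.6156}) = 0.6492
P = 0.29 + 0.71 × 0.6492 = 0.7509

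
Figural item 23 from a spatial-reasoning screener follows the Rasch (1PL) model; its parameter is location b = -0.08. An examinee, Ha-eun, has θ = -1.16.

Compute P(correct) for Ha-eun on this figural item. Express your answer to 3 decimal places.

P(θ) = 1 / (1 + exp(−(θ − b)))
Exponent: (-1.16 − (-0.08)) = -1.0800
1/(1 + e^{1.0800}) = 0.2535
P = 0.2535

0.254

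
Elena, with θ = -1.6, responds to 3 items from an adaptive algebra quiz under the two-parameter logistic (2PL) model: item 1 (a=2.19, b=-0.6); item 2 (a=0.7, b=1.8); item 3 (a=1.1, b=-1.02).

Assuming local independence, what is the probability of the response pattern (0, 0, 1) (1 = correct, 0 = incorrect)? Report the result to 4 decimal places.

0.2846

P(θ) = 1 / (1 + exp(−a(θ − b)))
P_1 = 1/(1+e^{2.1900}) = 0.1007
P_2 = 1/(1+e^{2.3800}) = 0.0847
P_3 = 1/(1+e^{0.6380}) = 0.3457
L = (1−P_1) × (1−P_2) × P_3 = 0.8993 × 0.9153 × 0.3457 = 0.28457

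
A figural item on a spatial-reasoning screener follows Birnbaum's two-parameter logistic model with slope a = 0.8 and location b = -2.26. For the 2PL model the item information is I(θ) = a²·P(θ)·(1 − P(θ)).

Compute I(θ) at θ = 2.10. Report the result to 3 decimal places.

P = 1/(1+e^{-3.4880}) = 0.9703
P(1−P) = 0.9703 × 0.0297 = 0.0288
I = a² × P(1−P) = 0.8² × 0.0288 = 0.01842

0.018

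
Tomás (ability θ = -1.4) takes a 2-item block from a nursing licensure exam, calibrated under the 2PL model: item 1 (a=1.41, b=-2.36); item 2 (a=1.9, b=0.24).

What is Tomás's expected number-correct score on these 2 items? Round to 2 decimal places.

P(θ) = 1 / (1 + exp(−a(θ − b)))
P_1 = 1/(1+e^{-1.3536}) = 0.7947
P_2 = 1/(1+e^{3.1160}) = 0.0425
E[score] = 0.7947 + 0.0425 = 0.8372

0.84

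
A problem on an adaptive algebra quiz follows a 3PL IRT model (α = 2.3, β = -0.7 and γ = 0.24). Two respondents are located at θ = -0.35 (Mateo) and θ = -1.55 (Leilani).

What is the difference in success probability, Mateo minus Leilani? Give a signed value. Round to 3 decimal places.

0.431

P(θ) = γ + (1 − γ) · 1 / (1 + exp(−α(θ − β)))
P(Mateo) = 0.7652  [exponent 0.8050]
P(Leilani) = 0.3342  [exponent -1.9550]
Difference = 0.7652 − 0.3342 = 0.4309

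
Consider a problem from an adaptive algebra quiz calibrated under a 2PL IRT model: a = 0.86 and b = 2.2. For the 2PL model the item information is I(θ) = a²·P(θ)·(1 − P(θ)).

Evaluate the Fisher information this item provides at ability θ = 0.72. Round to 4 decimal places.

0.1264

P = 1/(1+e^{1.2728}) = 0.2188
P(1−P) = 0.2188 × 0.7812 = 0.1709
I = a² × P(1−P) = 0.86² × 0.1709 = 0.12641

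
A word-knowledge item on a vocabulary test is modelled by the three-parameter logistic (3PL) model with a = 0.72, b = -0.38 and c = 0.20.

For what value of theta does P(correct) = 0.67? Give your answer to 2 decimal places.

P(theta) = c + (1 − c) · 1 / (1 + exp(−a(theta − b)))
Remove guessing floor: (0.67 − 0.20)/(1 − 0.20) = 0.5875
logit = ln(0.5875/0.4125) = 0.3536
theta = b + logit/(a) = -0.38 + 0.3536/0.7200 = 0.1112

0.11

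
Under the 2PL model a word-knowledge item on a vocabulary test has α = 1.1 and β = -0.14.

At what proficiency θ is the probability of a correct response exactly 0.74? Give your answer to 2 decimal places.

0.81

P(θ) = 1 / (1 + exp(−α(θ − β)))
logit = ln(0.7400/0.2600) = 1.0460
θ = β + logit/(α) = -0.14 + 1.0460/1.1000 = 0.8109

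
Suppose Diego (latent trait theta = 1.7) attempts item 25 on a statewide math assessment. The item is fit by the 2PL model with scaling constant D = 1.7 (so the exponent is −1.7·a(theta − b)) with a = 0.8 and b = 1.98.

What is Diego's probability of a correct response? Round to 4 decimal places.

P(theta) = 1 / (1 + exp(−D·a(theta − b)))
Exponent: 1.7 × 0.8 × (1.7 − 1.98) = -0.3808
1/(1 + e^{0.3808}) = 0.4059
P = 0.4059

0.4059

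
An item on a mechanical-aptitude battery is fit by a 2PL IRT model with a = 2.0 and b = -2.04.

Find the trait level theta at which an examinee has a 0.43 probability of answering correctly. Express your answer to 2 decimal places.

P(theta) = 1 / (1 + exp(−a(theta − b)))
logit = ln(0.4300/0.5700) = -0.2819
theta = b + logit/(a) = -2.04 + (-0.2819)/2.0000 = -2.1809

-2.18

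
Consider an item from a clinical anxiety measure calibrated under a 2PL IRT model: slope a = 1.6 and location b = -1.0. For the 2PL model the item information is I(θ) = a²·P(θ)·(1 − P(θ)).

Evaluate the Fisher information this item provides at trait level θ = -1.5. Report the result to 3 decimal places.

P = 1/(1+e^{0.8000}) = 0.3100
P(1−P) = 0.3100 × 0.6900 = 0.2139
I = a² × P(1−P) = 1.6² × 0.2139 = 0.54761

0.548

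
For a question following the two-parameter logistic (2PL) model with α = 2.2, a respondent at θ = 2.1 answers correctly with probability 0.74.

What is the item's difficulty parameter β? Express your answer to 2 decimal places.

1.62

P(θ) = 1 / (1 + exp(−α(θ − β)))
logit(0.74) = ln(0.74/0.26) = 1.0460
β = θ − logit/(α) = 2.1 − 1.0460/2.2000 = 1.6246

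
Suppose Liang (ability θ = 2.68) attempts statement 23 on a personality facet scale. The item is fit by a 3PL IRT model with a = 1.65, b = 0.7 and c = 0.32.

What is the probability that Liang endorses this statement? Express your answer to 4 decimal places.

0.9750

P(θ) = c + (1 − c) · 1 / (1 + exp(−a(θ − b)))
Exponent: 1.65 × (2.68 − 0.7) = 3.2670
1/(1 + e^{-3.2670}) = 0.9633
P = 0.32 + 0.68 × 0.9633 = 0.9750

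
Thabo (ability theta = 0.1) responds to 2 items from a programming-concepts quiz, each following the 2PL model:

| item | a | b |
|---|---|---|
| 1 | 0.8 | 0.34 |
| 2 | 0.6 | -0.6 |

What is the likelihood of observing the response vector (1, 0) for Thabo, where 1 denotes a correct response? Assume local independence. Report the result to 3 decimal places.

0.179

P(theta) = 1 / (1 + exp(−a(theta − b)))
P_1 = 1/(1+e^{0.1920}) = 0.4521
P_2 = 1/(1+e^{-0.4200}) = 0.6035
L = P_1 × (1−P_2) = 0.4521 × 0.3965 = 0.17928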